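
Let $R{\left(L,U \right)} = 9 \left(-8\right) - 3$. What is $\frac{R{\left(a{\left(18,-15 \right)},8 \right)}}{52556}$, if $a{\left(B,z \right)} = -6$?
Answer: $- \frac{75}{52556} \approx -0.001427$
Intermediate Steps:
$R{\left(L,U \right)} = -75$ ($R{\left(L,U \right)} = -72 - 3 = -75$)
$\frac{R{\left(a{\left(18,-15 \right)},8 \right)}}{52556} = - \frac{75}{52556}$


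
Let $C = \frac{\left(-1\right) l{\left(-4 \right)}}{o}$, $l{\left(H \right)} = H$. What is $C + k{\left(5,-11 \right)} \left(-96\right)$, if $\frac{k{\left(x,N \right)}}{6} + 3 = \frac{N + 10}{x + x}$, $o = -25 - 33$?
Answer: $\frac{258902}{145} \approx 1785.5$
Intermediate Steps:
$o = -58$ ($o = -25 - 33 = -58$)
$k{\left(x,N \right)} = -18 + \frac{3 \left(10 + N\right)}{x}$ ($k{\left(x,N \right)} = -18 + 6 \frac{N + 10}{x + x} = -18 + 6 \frac{10 + N}{2 x} = -18 + \frac{3 \left(10 + N\right)}{x}$)
$C = - \frac{2}{29}$ ($C = \frac{\left(-1\right) \left(-4\right)}{-58} = 4 \left(- \frac{1}{58}\right) = - \frac{2}{29} \approx -0.068966$)
$C + k{\left(5,-11 \right)} \left(-96\right) = - \frac{2}{29} + \frac{3 \left(10 - 11 - 30\right)}{5} \left(-96\right) = - \frac{2}{29} + 3 \cdot \frac{1}{5} \left(10 - 11 - 30\right) \left(-96\right) = - \frac{2}{29} + 3 \cdot \frac{1}{5} \left(-31\right) \left(-96\right) = - \frac{2}{29} - - \frac{8928}{5} = - \frac{2}{29} + \frac{8928}{5} = \frac{258902}{145}$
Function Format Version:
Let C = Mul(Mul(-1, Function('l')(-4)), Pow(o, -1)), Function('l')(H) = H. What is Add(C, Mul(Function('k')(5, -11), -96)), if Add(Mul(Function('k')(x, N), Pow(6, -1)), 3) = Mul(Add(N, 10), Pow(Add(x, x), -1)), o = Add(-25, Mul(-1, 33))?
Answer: Rational(258902, 145) ≈ 1785.5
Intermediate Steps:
o = -58 (o = Add(-25, -33) = -58)
Function('k')(x, N) = Add(-18, Mul(3, Pow(x, -1), Add(10, N))) (Function('k')(x, N) = Add(-18, Mul(6, Mul(Add(N, 10), Pow(Add(x, x), -1)))) = Add(-18, Mul(6, Mul(Add(10, N), Pow(Mul(2, x), -1)))) = Add(-18, Mul(6, Mul(Add(10, N), Mul(Rational(1, 2), Pow(x, -1))))) = Add(-18, Mul(6, Mul(Rational(1, 2), Pow(x, -1), Add(10, N)))) = Add(-18, Mul(3, Pow(x, -1), Add(10, N))))
C = Rational(-2, 29) (C = Mul(Mul(-1, -4), Pow(-58, -1)) = Mul(4, Rational(-1, 58)) = Rational(-2, 29) ≈ -0.068966)
Add(C, Mul(Function('k')(5, -11), -96)) = Add(Rational(-2, 29), Mul(Mul(3, Pow(5, -1), Add(10, -11, Mul(-6, 5))), -96)) = Add(Rational(-2, 29), Mul(Mul(3, Rational(1, 5), Add(10, -11, -30)), -96)) = Add(Rational(-2, 29), Mul(Mul(3, Rational(1, 5), -31), -96)) = Add(Rational(-2, 29), Mul(Rational(-93, 5), -96)) = Add(Rational(-2, 29), Rational(8928, 5)) = Rational(258902, 145)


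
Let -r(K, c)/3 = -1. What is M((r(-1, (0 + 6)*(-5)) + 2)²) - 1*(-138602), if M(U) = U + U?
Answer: 138652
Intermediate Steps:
r(K, c) = 3 (r(K, c) = -3*(-1) = 3)
M(U) = 2*U
M((r(-1, (0 + 6)*(-5)) + 2)²) - 1*(-138602) = 2*(3 + 2)² - 1*(-138602) = 2*5² + 138602 = 2*25 + 138602 = 50 + 138602 = 138652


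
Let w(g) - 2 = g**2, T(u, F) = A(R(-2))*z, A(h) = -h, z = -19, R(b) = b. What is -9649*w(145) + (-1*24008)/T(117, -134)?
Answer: -3854888933/19 ≈ -2.0289e+8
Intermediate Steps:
T(u, F) = -38 (T(u, F) = -1*(-2)*(-19) = 2*(-19) = -38)
w(g) = 2 + g**2
-9649*w(145) + (-1*24008)/T(117, -134) = -9649/(1/(2 + 145**2)) - 1*24008/(-38) = -9649/(1/(2 + 21025)) - 24008*(-1/38) = -9649/(1/21027) + 12004/19 = -9649/1/21027 + 12004/19 = -9649*21027 + 12004/19 = -202889523 + 12004/19 = -3854888933/19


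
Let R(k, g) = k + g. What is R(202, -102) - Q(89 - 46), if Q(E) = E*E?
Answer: -1749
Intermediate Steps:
R(k, g) = g + k
Q(E) = E²
R(202, -102) - Q(89 - 46) = (-102 + 202) - (89 - 46)² = 100 - 1*43² = 100 - 1*1849 = 100 - 1849 = -1749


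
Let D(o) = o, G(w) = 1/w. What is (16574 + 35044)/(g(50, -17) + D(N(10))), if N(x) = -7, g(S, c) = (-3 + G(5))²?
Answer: 61450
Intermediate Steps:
g(S, c) = 196/25 (g(S, c) = (-3 + 1/5)² = (-3 + ⅕)² = (-14/5)² = 196/25)
(16574 + 35044)/(g(50, -17) + D(N(10))) = (16574 + 35044)/(196/25 - 7) = 51618/(21/25) = 51618*(25/21) = 61450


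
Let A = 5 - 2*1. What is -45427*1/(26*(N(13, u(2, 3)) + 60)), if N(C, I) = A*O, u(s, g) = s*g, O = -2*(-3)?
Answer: -45427/2028 ≈ -22.400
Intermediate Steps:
O = 6
A = 3 (A = 5 - 2 = 3)
u(s, g) = g*s
N(C, I) = 18 (N(C, I) = 3*6 = 18)
-45427*1/(26*(N(13, u(2, 3)) + 60)) = -45427*1/(26*(18 + 60)) = -45427/(78*26) = -45427/2028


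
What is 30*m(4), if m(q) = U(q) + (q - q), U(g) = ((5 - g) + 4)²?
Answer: 750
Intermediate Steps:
U(g) = (9 - g)²
m(q) = (-9 + q)² (m(q) = (-9 + q)² + (q - q) = (-9 + q)² + 0 = (-9 + q)²)
30*m(4) = 30*(-9 + 4)² = 30*(-5)² = 30*25 = 750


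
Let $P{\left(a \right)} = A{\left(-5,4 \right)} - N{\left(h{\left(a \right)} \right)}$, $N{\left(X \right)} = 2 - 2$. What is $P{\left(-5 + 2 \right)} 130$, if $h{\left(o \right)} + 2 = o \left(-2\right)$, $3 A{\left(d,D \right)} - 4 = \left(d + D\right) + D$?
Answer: $\frac{910}{3} \approx 303.33$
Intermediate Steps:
$A{\left(d,D \right)} = \frac{4}{3} + \frac{d}{3} + \frac{2 D}{3}$ ($A{\left(d,D \right)} = \frac{4}{3} + \frac{\left(d + D\right) + D}{3} = \frac{4}{3} + \frac{\left(D + d\right) + D}{3} = \frac{4}{3} + \frac{d + 2 D}{3} = \frac{4}{3} + \left(\frac{d}{3} + \frac{2 D}{3}\right) = \frac{4}{3} + \frac{d}{3} + \frac{2 D}{3}$)
$h{\left(o \right)} = -2 - 2 o$ ($h{\left(o \right)} = -2 + o \left(-2\right) = -2 - 2 o$)
$N{\left(X \right)} = 0$
$P{\left(a \right)} = \frac{7}{3}$ ($P{\left(a \right)} = \left(\frac{4}{3} + \frac{1}{3} \left(-5\right) + \frac{2}{3} \cdot 4\right) - 0 = \left(\frac{4}{3} - \frac{5}{3} + \frac{8}{3}\right) + 0 = \frac{7}{3} + 0 = \frac{7}{3}$)
$P{\left(-5 + 2 \right)} 130 = \frac{7}{3} \cdot 130 = \frac{910}{3}$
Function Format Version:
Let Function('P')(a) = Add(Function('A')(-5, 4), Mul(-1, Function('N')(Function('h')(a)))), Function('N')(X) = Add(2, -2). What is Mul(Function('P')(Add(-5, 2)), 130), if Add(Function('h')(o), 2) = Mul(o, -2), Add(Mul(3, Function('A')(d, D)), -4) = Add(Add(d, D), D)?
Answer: Rational(910, 3) ≈ 303.33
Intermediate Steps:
Function('A')(d, D) = Add(Rational(4, 3), Mul(Rational(1, 3), d), Mul(Rational(2, 3), D)) (Function('A')(d, D) = Add(Rational(4, 3), Mul(Rational(1, 3), Add(Add(d, D), D))) = Add(Rational(4, 3), Mul(Rational(1, 3), Add(Add(D, d), D))) = Add(Rational(4, 3), Mul(Rational(1, 3), Add(d, Mul(2, D)))) = Add(Rational(4, 3), Add(Mul(Rational(1, 3), d), Mul(Rational(2, 3), D))) = Add(Rational(4, 3), Mul(Rational(1, 3), d), Mul(Rational(2, 3), D)))
Function('h')(o) = Add(-2, Mul(-2, o)) (Function('h')(o) = Add(-2, Mul(o, -2)) = Add(-2, Mul(-2, o)))
Function('N')(X) = 0
Function('P')(a) = Rational(7, 3) (Function('P')(a) = Add(Add(Rational(4, 3), Mul(Rational(1, 3), -5), Mul(Rational(2, 3), 4)), Mul(-1, 0)) = Add(Add(Rational(4, 3), Rational(-5, 3), Rational(8, 3)), 0) = Add(Rational(7, 3), 0) = Rational(7, 3))
Mul(Function('P')(Add(-5, 2)), 130) = Mul(Rational(7, 3), 130) = Rational(910, 3)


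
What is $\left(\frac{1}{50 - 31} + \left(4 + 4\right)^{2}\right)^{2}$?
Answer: $\frac{1481089}{361} \approx 4102.7$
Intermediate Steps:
$\left(\frac{1}{50 - 31} + \left(4 + 4\right)^{2}\right)^{2} = \left(\frac{1}{19} + 8^{2}\right)^{2} = \left(\frac{1}{19} + 64\right)^{2} = \left(\frac{1217}{19}\right)^{2} = \frac{1481089}{361}$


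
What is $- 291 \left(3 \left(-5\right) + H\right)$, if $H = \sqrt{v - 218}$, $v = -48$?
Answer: $4365 - 291 i \sqrt{266} \approx 4365.0 - 4746.1 i$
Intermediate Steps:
$H = i \sqrt{266}$ ($H = \sqrt{-48 - 218} = \sqrt{-266} = i \sqrt{266} \approx 16.31 i$)
$- 291 \left(3 \left(-5\right) + H\right) = - 291 \left(3 \left(-5\right) + i \sqrt{266}\right) = - 291 \left(-15 + i \sqrt{266}\right) = 4365 - 291 i \sqrt{266}$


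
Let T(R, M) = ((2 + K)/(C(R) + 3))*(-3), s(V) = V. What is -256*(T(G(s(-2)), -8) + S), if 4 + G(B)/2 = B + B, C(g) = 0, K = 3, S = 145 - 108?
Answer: -8192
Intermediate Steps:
S = 37
G(B) = -8 + 4*B (G(B) = -8 + 2*(B + B) = -8 + 2*(2*B) = -8 + 4*B)
T(R, M) = -5 (T(R, M) = ((2 + 3)/(0 + 3))*(-3) = (5/3)*(-3) = -5)
-256*(T(G(s(-2)), -8) + S) = -256*(-5 + 37) = -256*32 = -8192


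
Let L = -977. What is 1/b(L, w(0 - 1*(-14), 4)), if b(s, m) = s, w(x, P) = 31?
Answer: -1/977 ≈ -0.0010235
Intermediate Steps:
1/b(L, w(0 - 1*(-14), 4)) = 1/(-977) = -1/977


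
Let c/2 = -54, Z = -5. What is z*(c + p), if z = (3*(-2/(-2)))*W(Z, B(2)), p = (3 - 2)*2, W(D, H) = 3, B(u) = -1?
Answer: -954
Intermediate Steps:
c = -108 (c = 2*(-54) = -108)
p = 2 (p = 1*2 = 2)
z = 9 (z = (3*(-2/(-2)))*3 = (3*(-2*(-½)))*3 = (3*1)*3 = 3*3 = 9)
z*(c + p) = 9*(-108 + 2) = 9*(-106) = -954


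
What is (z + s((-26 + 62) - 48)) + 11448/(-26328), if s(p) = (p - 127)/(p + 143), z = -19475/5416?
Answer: -3962971345/778317112 ≈ -5.0917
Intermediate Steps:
z = -19475/5416 (z = -19475*1/5416 = -19475/5416 ≈ -3.5958)
s(p) = (-127 + p)/(143 + p)
(z + s((-26 + 62) - 48)) + 11448/(-26328) = (-19475/5416 + (-127 + ((-26 + 62) - 48))/(143 + ((-26 + 62) - 48))) + 11448/(-26328) = (-19475/5416 + (-127 + (36 - 48))/(143 + (36 - 48))) + 11448*(-1/26328) = (-19475/5416 + (-127 - 12)/(143 - 12)) - 477/1097 = (-19475/5416 - 139/131) - 477/1097 = -3304049/709496 - 477/1097 = -3962971345/778317112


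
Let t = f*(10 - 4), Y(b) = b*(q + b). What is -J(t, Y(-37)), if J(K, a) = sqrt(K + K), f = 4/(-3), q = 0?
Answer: -4*I ≈ -4.0*I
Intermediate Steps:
Y(b) = b**2 (Y(b) = b*(0 + b) = b*b = b**2)
f = -4/3 (f = 4*(-1/3) = -4/3 ≈ -1.3333)
t = -8 (t = -4*(10 - 4)/3 = -4/3*6 = -8)
J(K, a) = sqrt(2)*sqrt(K) (J(K, a) = sqrt(2*K) = sqrt(2)*sqrt(K))
-J(t, Y(-37)) = -sqrt(2)*sqrt(-8) = -sqrt(2)*2*I*sqrt(2) = -4*I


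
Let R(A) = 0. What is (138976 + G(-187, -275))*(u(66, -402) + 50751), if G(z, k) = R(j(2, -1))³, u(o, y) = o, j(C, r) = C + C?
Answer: 7062343392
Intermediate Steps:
j(C, r) = 2*C
G(z, k) = 0 (G(z, k) = 0³ = 0)
(138976 + G(-187, -275))*(u(66, -402) + 50751) = (138976 + 0)*(66 + 50751) = 138976*50817 = 7062343392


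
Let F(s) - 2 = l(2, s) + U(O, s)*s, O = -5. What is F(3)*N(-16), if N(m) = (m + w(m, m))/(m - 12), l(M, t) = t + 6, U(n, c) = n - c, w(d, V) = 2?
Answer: -13/2 ≈ -6.5000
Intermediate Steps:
l(M, t) = 6 + t
F(s) = 8 + s + s*(-5 - s) (F(s) = 2 + ((6 + s) + (-5 - s)*s) = 2 + ((6 + s) + s*(-5 - s)) = 2 + (6 + s + s*(-5 - s)) = 8 + s + s*(-5 - s))
N(m) = (2 + m)/(-12 + m) (N(m) = (m + 2)/(m - 12) = (2 + m)/(-12 + m))
F(3)*N(-16) = (8 + 3 - 1*3*(5 + 3))*((2 - 16)/(-12 - 16)) = (8 + 3 - 1*3*8)*(-14/(-28)) = (8 + 3 - 24)*(-1/28*(-14)) = -13*½ = -13/2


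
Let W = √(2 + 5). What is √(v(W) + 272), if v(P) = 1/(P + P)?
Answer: √(53312 + 14*√7)/14 ≈ 16.498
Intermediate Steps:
W = √7 ≈ 2.6458
v(P) = 1/(2*P)
√(v(W) + 272) = √(1/(2*(√7)) + 272) = √((√7/7)/2 + 272) = √(√7/14 + 272) = √(272 + √7/14)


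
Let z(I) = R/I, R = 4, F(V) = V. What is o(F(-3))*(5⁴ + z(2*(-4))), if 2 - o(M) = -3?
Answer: 6245/2 ≈ 3122.5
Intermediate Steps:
o(M) = 5 (o(M) = 2 - 1*(-3) = 2 + 3 = 5)
z(I) = 4/I
o(F(-3))*(5⁴ + z(2*(-4))) = 5*(5⁴ + 4/((2*(-4)))) = 5*(625 + 4/(-8)) = 5*(625 + 4*(-⅛)) = 5*(625 - ½) = 5*(1249/2) = 6245/2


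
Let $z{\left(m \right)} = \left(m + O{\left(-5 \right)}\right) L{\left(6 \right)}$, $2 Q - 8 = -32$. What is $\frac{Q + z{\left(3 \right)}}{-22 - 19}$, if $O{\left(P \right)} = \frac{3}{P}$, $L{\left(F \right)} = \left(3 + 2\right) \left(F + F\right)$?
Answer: $- \frac{132}{41} \approx -3.2195$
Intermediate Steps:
$L{\left(F \right)} = 10 F$ ($L{\left(F \right)} = 5 \cdot 2 F = 10 F$)
$Q = -12$ ($Q = 4 + \frac{1}{2} \left(-32\right) = 4 - 16 = -12$)
$z{\left(m \right)} = -36 + 60 m$ ($z{\left(m \right)} = \left(m + \frac{3}{-5}\right) 10 \cdot 6 = \left(m + 3 \left(- \frac{1}{5}\right)\right) 60 = \left(m - \frac{3}{5}\right) 60 = \left(- \frac{3}{5} + m\right) 60 = -36 + 60 m$)
$\frac{Q + z{\left(3 \right)}}{-22 - 19} = \frac{-12 + \left(-36 + 60 \cdot 3\right)}{-22 - 19} = \frac{-12 + \left(-36 + 180\right)}{-41} = \left(-12 + 144\right) \left(- \frac{1}{41}\right) = 132 \left(- \frac{1}{41}\right) = - \frac{132}{41}$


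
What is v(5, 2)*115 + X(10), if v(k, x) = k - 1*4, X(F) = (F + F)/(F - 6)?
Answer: 120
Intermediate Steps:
X(F) = 2*F/(-6 + F) (X(F) = (2*F)/(-6 + F) = 2*F/(-6 + F))
v(k, x) = -4 + k (v(k, x) = k - 4 = -4 + k)
v(5, 2)*115 + X(10) = (-4 + 5)*115 + 2*10/(-6 + 10) = 1*115 + 2*10/4 = 115 + 2*10*(1/4) = 115 + 5 = 120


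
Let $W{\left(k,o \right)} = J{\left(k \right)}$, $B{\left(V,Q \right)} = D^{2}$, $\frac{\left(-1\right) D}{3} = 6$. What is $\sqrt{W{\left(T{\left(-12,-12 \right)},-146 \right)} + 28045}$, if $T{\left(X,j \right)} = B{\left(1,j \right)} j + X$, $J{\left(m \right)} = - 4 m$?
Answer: $\sqrt{43645} \approx 208.91$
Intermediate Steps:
$D = -18$ ($D = \left(-3\right) 6 = -18$)
$B{\left(V,Q \right)} = 324$ ($B{\left(V,Q \right)} = \left(-18\right)^{2} = 324$)
$T{\left(X,j \right)} = X + 324 j$ ($T{\left(X,j \right)} = 324 j + X = X + 324 j$)
$W{\left(k,o \right)} = - 4 k$
$\sqrt{W{\left(T{\left(-12,-12 \right)},-146 \right)} + 28045} = \sqrt{- 4 \left(-12 + 324 \left(-12\right)\right) + 28045} = \sqrt{- 4 \left(-12 - 3888\right) + 28045} = \sqrt{\left(-4\right) \left(-3900\right) + 28045} = \sqrt{15600 + 28045} = \sqrt{43645}$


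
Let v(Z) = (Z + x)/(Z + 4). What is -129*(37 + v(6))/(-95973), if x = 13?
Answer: 16727/319910 ≈ 0.052287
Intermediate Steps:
v(Z) = (13 + Z)/(4 + Z) (v(Z) = (Z + 13)/(Z + 4) = (13 + Z)/(4 + Z))
-129*(37 + v(6))/(-95973) = -129*(37 + (13 + 6)/(4 + 6))/(-95973) = -129*(37 + 19/10)*(-1/95973) = -129*389/10*(-1/95973) = -50181/10*(-1/95973) = 16727/319910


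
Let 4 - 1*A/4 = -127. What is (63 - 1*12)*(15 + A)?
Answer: 27489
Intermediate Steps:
A = 524 (A = 16 - 4*(-127) = 16 + 508 = 524)
(63 - 1*12)*(15 + A) = (63 - 1*12)*(15 + 524) = (63 - 12)*539 = 51*539 = 27489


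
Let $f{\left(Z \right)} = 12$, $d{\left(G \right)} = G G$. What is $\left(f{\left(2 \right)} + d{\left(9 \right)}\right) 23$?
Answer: $2139$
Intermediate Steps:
$d{\left(G \right)} = G^{2}$
$\left(f{\left(2 \right)} + d{\left(9 \right)}\right) 23 = \left(12 + 9^{2}\right) 23 = \left(12 + 81\right) 23 = 93 \cdot 23 = 2139$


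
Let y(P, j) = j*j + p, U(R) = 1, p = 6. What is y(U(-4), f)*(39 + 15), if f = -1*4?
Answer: 1188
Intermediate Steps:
f = -4
y(P, j) = 6 + j**2 (y(P, j) = j*j + 6 = j**2 + 6 = 6 + j**2)
y(U(-4), f)*(39 + 15) = (6 + (-4)**2)*(39 + 15) = (6 + 16)*54 = 22*54 = 1188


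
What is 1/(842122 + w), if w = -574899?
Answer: 1/267223 ≈ 3.7422e-6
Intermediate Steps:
1/(842122 + w) = 1/(842122 - 574899) = 1/267223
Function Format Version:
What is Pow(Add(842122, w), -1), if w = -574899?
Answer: Rational(1, 267223) ≈ 3.7422e-6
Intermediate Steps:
Pow(Add(842122, w), -1) = Pow(Add(842122, -574899), -1) = Pow(267223, -1) = Rational(1, 267223)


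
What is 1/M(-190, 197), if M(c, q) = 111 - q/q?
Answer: 1/110 ≈ 0.0090909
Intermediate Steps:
M(c, q) = 110 (M(c, q) = 111 - 1*1 = 111 - 1 = 110)
1/M(-190, 197) = 1/110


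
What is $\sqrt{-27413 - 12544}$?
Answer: $i \sqrt{39957} \approx 199.89 i$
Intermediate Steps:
$\sqrt{-27413 - 12544} = \sqrt{-39957} = i \sqrt{39957}$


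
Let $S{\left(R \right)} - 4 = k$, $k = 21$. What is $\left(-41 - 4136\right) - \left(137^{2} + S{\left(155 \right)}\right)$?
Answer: $-22971$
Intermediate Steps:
$S{\left(R \right)} = 25$ ($S{\left(R \right)} = 4 + 21 = 25$)
$\left(-41 - 4136\right) - \left(137^{2} + S{\left(155 \right)}\right) = \left(-41 - 4136\right) - \left(137^{2} + 25\right) = \left(-41 - 4136\right) - \left(18769 + 25\right) = -4177 - 18794 = -22971$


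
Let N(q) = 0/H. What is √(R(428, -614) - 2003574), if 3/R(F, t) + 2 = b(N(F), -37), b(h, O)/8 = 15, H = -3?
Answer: 3*I*√3099751558/118 ≈ 1415.5*I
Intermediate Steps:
N(q) = 0 (N(q) = 0/(-3) = 0*(-⅓) = 0)
b(h, O) = 120 (b(h, O) = 8*15 = 120)
R(F, t) = 3/118 (R(F, t) = 3/(-2 + 120) = 3/118)
√(R(428, -614) - 2003574) = √(3/118 - 2003574) = √(-236421729/118) = 3*I*√3099751558/118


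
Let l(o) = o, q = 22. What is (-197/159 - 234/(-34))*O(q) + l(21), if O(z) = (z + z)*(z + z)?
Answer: 29588507/2703 ≈ 10947.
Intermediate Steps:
O(z) = 4*z² (O(z) = (2*z)*(2*z) = 4*z²)
(-197/159 - 234/(-34))*O(q) + l(21) = (-197/159 - 234/(-34))*(4*22²) + 21 = (-197*1/159 - 234*(-1/34))*(4*484) + 21 = (-197/159 + 117/17)*1936 + 21 = (15254/2703)*1936 + 21 = 29531744/2703 + 21 = 29588507/2703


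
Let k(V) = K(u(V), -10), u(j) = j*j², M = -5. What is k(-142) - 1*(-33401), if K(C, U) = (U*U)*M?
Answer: 32901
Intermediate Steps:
u(j) = j³
K(C, U) = -5*U² (K(C, U) = (U*U)*(-5) = U²*(-5) = -5*U²)
k(V) = -500 (k(V) = -5*(-10)² = -5*100 = -500)
k(-142) - 1*(-33401) = -500 - 1*(-33401) = -500 + 33401 = 32901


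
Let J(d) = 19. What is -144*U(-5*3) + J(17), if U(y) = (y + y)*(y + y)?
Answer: -129581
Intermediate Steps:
U(y) = 4*y² (U(y) = (2*y)*(2*y) = 4*y²)
-144*U(-5*3) + J(17) = -576*(-5*3)² + 19 = -576*(-15)² + 19 = -576*225 + 19 = -144*900 + 19 = -129600 + 19 = -129581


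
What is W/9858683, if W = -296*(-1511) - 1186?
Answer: 446070/9858683 ≈ 0.045246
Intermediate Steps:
W = 446070 (W = 447256 - 1186 = 446070)
W/9858683 = 446070/9858683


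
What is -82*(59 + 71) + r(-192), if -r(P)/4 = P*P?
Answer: -158116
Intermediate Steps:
r(P) = -4*P**2 (r(P) = -4*P*P = -4*P**2)
-82*(59 + 71) + r(-192) = -82*(59 + 71) - 4*(-192)**2 = -82*130 - 4*36864 = -10660 - 147456 = -158116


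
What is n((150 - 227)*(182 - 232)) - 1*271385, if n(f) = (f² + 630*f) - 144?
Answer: 16976471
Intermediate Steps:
n(f) = -144 + f² + 630*f
n((150 - 227)*(182 - 232)) - 1*271385 = (-144 + ((150 - 227)*(182 - 232))² + 630*((150 - 227)*(182 - 232))) - 1*271385 = (-144 + (-77*(-50))² + 630*(-77*(-50))) - 271385 = (-144 + 3850² + 630*3850) - 271385 = (-144 + 14822500 + 2425500) - 271385 = 17247856 - 271385 = 16976471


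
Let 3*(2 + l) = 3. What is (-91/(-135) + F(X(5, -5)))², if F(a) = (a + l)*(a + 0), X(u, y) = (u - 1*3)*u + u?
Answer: 808890481/18225 ≈ 44384.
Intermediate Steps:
l = -1 (l = -2 + (⅓)*3 = -2 + 1 = -1)
X(u, y) = u + u*(-3 + u) (X(u, y) = (u - 3)*u + u = (-3 + u)*u + u = u*(-3 + u) + u = u + u*(-3 + u))
F(a) = a*(-1 + a) (F(a) = (a - 1)*(a + 0) = (-1 + a)*a = a*(-1 + a))
(-91/(-135) + F(X(5, -5)))² = (-91/(-135) + (5*(-2 + 5))*(-1 + 5*(-2 + 5)))² = (-91*(-1/135) + (5*3)*(-1 + 5*3))² = (91/135 + 15*(-1 + 15))² = (91/135 + 15*14)² = (91/135 + 210)² = (28441/135)² = 808890481/18225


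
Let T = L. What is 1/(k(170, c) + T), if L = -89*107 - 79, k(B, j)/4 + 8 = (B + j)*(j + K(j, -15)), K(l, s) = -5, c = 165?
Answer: 1/204766 ≈ 4.8836e-6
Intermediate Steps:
k(B, j) = -32 + 4*(-5 + j)*(B + j) (k(B, j) = -32 + 4*((B + j)*(j - 5)) = -32 + 4*((B + j)*(-5 + j)) = -32 + 4*((-5 + j)*(B + j)) = -32 + 4*(-5 + j)*(B + j))
L = -9602 (L = -9523 - 79 = -9602)
T = -9602
1/(k(170, c) + T) = 1/((-32 - 20*170 - 20*165 + 4*165² + 4*170*165) - 9602) = 1/((-32 - 3400 - 3300 + 4*27225 + 112200) - 9602) = 1/((-32 - 3400 - 3300 + 108900 + 112200) - 9602) = 1/(214368 - 9602) = 1/204766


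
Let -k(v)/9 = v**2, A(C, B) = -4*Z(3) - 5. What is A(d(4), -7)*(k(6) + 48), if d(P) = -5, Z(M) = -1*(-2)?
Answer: 3588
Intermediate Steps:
Z(M) = 2
A(C, B) = -13 (A(C, B) = -4*2 - 5 = -8 - 5 = -13)
k(v) = -9*v**2
A(d(4), -7)*(k(6) + 48) = -13*(-9*6**2 + 48) = -13*(-9*36 + 48) = -13*(-324 + 48) = -13*(-276) = 3588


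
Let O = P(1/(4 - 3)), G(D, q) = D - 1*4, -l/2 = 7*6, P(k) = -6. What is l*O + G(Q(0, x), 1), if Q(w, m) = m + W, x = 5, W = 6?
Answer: 511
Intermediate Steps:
l = -84 (l = -14*6 = -2*42 = -84)
Q(w, m) = 6 + m (Q(w, m) = m + 6 = 6 + m)
G(D, q) = -4 + D (G(D, q) = D - 4 = -4 + D)
O = -6
l*O + G(Q(0, x), 1) = -84*(-6) + (-4 + (6 + 5)) = 504 + (-4 + 11) = 504 + 7 = 511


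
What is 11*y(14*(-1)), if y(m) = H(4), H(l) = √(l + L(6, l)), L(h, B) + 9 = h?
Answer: 11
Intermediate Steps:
L(h, B) = -9 + h
H(l) = √(-3 + l) (H(l) = √(l + (-9 + 6)) = √(l - 3) = √(-3 + l))
y(m) = 1 (y(m) = √(-3 + 4) = √1 = 1)
11*y(14*(-1)) = 11*1 = 11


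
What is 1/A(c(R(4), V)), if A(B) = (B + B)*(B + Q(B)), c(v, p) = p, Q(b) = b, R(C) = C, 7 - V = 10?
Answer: 1/36 ≈ 0.027778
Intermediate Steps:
V = -3 (V = 7 - 1*10 = 7 - 10 = -3)
A(B) = 4*B**2 (A(B) = (B + B)*(B + B) = (2*B)*(2*B) = 4*B**2)
1/A(c(R(4), V)) = 1/(4*(-3)**2) = 1/(4*9) = 1/36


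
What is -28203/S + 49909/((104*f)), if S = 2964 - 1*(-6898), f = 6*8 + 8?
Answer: 163974143/28718144 ≈ 5.7098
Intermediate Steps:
f = 56 (f = 48 + 8 = 56)
S = 9862 (S = 2964 + 6898 = 9862)
-28203/S + 49909/((104*f)) = -28203/9862 + 49909/((104*56)) = -28203*1/9862 + 49909/5824 = -28203/9862 + 49909*(1/5824) = -28203/9862 + 49909/5824 = 163974143/28718144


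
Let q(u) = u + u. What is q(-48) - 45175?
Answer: -45271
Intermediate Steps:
q(u) = 2*u
q(-48) - 45175 = 2*(-48) - 45175 = -96 - 45175 = -45271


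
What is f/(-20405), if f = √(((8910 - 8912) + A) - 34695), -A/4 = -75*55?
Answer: -I*√18197/20405 ≈ -0.0066109*I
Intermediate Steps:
A = 16500 (A = -(-300)*55 = -4*(-4125) = 16500)
f = I*√18197 (f = √(((8910 - 8912) + 16500) - 34695) = √((-2 + 16500) - 34695) = √(16498 - 34695) = √(-18197) = I*√18197 ≈ 134.9*I)
f/(-20405) = (I*√18197)/(-20405) = (I*√18197)*(-1/20405) = -I*√18197/20405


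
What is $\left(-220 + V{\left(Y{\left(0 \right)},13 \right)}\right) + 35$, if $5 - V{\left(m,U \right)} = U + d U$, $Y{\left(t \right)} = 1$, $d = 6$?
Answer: $-271$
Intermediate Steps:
$V{\left(m,U \right)} = 5 - 7 U$ ($V{\left(m,U \right)} = 5 - \left(U + 6 U\right) = 5 - 7 U$)
$\left(-220 + V{\left(Y{\left(0 \right)},13 \right)}\right) + 35 = \left(-220 + \left(5 - 91\right)\right) + 35 = \left(-220 - 86\right) + 35 = -306 + 35 = -271$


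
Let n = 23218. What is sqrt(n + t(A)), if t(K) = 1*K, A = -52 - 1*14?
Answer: 4*sqrt(1447) ≈ 152.16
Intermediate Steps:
A = -66 (A = -52 - 14 = -66)
t(K) = K
sqrt(n + t(A)) = sqrt(23218 - 66) = sqrt(23152) = 4*sqrt(1447)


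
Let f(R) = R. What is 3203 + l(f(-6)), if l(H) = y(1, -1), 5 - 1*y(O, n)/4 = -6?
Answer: 3247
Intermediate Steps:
y(O, n) = 44 (y(O, n) = 20 - 4*(-6) = 20 + 24 = 44)
l(H) = 44
3203 + l(f(-6)) = 3203 + 44 = 3247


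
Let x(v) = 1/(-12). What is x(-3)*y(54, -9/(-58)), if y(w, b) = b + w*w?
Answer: -56379/232 ≈ -243.01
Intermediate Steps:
y(w, b) = b + w²
x(v) = -1/12
x(-3)*y(54, -9/(-58)) = -(-9/(-58) + 54²)/12 = -(-9*(-1/58) + 2916)/12 = -(9/58 + 2916)/12 = -1/12*169137/58 = -56379/232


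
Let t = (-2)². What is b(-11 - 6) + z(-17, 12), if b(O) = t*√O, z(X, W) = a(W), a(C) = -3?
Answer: -3 + 4*I*√17 ≈ -3.0 + 16.492*I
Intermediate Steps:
t = 4
z(X, W) = -3
b(O) = 4*√O
b(-11 - 6) + z(-17, 12) = 4*√(-11 - 6) - 3 = 4*√(-17) - 3 = 4*(I*√17) - 3 = 4*I*√17 - 3 = -3 + 4*I*√17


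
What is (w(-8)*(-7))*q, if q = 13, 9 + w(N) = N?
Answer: 1547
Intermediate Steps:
w(N) = -9 + N
(w(-8)*(-7))*q = ((-9 - 8)*(-7))*13 = -17*(-7)*13 = 119*13 = 1547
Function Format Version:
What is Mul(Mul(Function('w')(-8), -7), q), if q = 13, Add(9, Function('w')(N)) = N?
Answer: 1547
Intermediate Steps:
Function('w')(N) = Add(-9, N)
Mul(Mul(Function('w')(-8), -7), q) = Mul(Mul(Add(-9, -8), -7), 13) = Mul(Mul(-17, -7), 13) = Mul(119, 13) = 1547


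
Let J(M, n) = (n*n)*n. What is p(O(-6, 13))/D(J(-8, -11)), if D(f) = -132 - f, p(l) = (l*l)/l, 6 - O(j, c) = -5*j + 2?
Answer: -26/1199 ≈ -0.021685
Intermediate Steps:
J(M, n) = n³ (J(M, n) = n²*n = n³)
O(j, c) = 4 + 5*j (O(j, c) = 6 - (-5*j + 2) = 6 - (2 - 5*j) = 6 + (-2 + 5*j) = 4 + 5*j)
p(l) = l (p(l) = l²/l = l)
p(O(-6, 13))/D(J(-8, -11)) = (4 + 5*(-6))/(-132 - 1*(-11)³) = (4 - 30)/(-132 - 1*(-1331)) = -26/(-132 + 1331) = -26/1199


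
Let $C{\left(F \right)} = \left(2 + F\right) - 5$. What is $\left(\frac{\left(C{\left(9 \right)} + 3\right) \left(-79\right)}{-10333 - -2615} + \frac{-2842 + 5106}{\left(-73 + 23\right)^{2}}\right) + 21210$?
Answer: $\frac{102316550263}{4823750} \approx 21211.0$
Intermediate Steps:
$C{\left(F \right)} = -3 + F$ ($C{\left(F \right)} = \left(2 + F\right) - 5 = -3 + F$)
$\left(\frac{\left(C{\left(9 \right)} + 3\right) \left(-79\right)}{-10333 - -2615} + \frac{-2842 + 5106}{\left(-73 + 23\right)^{2}}\right) + 21210 = \left(\frac{\left(\left(-3 + 9\right) + 3\right) \left(-79\right)}{-10333 - -2615} + \frac{-2842 + 5106}{\left(-73 + 23\right)^{2}}\right) + 21210 = \left(\frac{\left(6 + 3\right) \left(-79\right)}{-10333 + 2615} + \frac{2264}{\left(-50\right)^{2}}\right) + 21210 = \left(\frac{9 \left(-79\right)}{-7718} + \frac{2264}{2500}\right) + 21210 = \left(\left(-711\right) \left(- \frac{1}{7718}\right) + 2264 \cdot \frac{1}{2500}\right) + 21210 = \left(\frac{711}{7718} + \frac{566}{625}\right) + 21210 = \frac{4812763}{4823750} + 21210 = \frac{102316550263}{4823750}$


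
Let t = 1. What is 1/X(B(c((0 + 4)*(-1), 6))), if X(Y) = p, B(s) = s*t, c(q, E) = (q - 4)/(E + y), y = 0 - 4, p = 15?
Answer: 1/15 ≈ 0.066667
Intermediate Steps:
y = -4
c(q, E) = (-4 + q)/(-4 + E) (c(q, E) = (q - 4)/(E - 4) = (-4 + q)/(-4 + E))
B(s) = s (B(s) = s*1 = s)
X(Y) = 15
1/X(B(c((0 + 4)*(-1), 6))) = 1/15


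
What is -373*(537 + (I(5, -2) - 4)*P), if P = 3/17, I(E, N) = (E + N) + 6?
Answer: -3410712/17 ≈ -2.0063e+5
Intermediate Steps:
I(E, N) = 6 + E + N
P = 3/17 (P = 3*(1/17) = 3/17 ≈ 0.17647)
-373*(537 + (I(5, -2) - 4)*P) = -373*(537 + ((6 + 5 - 2) - 4)*(3/17)) = -373*(537 + (9 - 4)*(3/17)) = -373*(537 + 5*(3/17)) = -373*(537 + 15/17) = -373*9144/17 = -3410712/17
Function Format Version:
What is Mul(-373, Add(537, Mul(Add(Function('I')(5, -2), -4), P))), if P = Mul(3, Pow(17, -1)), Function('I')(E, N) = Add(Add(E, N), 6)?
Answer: Rational(-3410712, 17) ≈ -2.0063e+5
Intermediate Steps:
Function('I')(E, N) = Add(6, E, N)
P = Rational(3, 17) (P = Mul(3, Rational(1, 17)) = Rational(3, 17) ≈ 0.17647)
Mul(-373, Add(537, Mul(Add(Function('I')(5, -2), -4), P))) = Mul(-373, Add(537, Mul(Add(Add(6, 5, -2), -4), Rational(3, 17)))) = Mul(-373, Add(537, Mul(Add(9, -4), Rational(3, 17)))) = Mul(-373, Add(537, Mul(5, Rational(3, 17)))) = Mul(-373, Add(537, Rational(15, 17))) = Mul(-373, Rational(9144, 17)) = Rational(-3410712, 17)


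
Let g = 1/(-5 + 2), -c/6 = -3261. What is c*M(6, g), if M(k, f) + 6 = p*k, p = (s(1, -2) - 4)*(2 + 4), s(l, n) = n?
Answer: -4343652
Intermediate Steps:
c = 19566 (c = -6*(-3261) = 19566)
p = -36 (p = (-2 - 4)*(2 + 4) = -6*6 = -36)
g = -1/3 (g = 1/(-3) = -1/3 ≈ -0.33333)
M(k, f) = -6 - 36*k
c*M(6, g) = 19566*(-6 - 36*6) = 19566*(-6 - 216) = 19566*(-222) = -4343652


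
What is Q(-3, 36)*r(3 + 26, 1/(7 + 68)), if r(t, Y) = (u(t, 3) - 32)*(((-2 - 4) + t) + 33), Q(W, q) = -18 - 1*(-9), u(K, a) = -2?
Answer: 17136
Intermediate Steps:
Q(W, q) = -9 (Q(W, q) = -18 + 9 = -9)
r(t, Y) = -918 - 34*t (r(t, Y) = (-2 - 32)*(((-2 - 4) + t) + 33) = -34*((-6 + t) + 33) = -34*(27 + t) = -918 - 34*t)
Q(-3, 36)*r(3 + 26, 1/(7 + 68)) = -9*(-918 - 34*(3 + 26)) = -9*(-918 - 34*29) = -9*(-918 - 986) = -9*(-1904) = 17136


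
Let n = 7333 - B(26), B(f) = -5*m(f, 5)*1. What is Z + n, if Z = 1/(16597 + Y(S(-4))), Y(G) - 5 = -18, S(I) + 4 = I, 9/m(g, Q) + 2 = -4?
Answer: 121486093/16584 ≈ 7325.5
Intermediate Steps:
m(g, Q) = -3/2 (m(g, Q) = 9/(-2 - 4) = 9/(-6) = 9*(-⅙) = -3/2)
S(I) = -4 + I
Y(G) = -13 (Y(G) = 5 - 18 = -13)
B(f) = 15/2 (B(f) = -5*(-3/2)*1 = (15/2)*1 = 15/2)
n = 14651/2 (n = 7333 - 1*15/2 = 7333 - 15/2 = 14651/2 ≈ 7325.5)
Z = 1/16584 (Z = 1/(16597 - 13) = 1/16584 ≈ 6.0299e-5)
Z + n = 1/16584 + 14651/2 = 121486093/16584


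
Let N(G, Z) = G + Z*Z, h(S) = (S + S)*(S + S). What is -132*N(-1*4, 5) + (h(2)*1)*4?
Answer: -2708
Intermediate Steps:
h(S) = 4*S**2 (h(S) = (2*S)*(2*S) = 4*S**2)
N(G, Z) = G + Z**2
-132*N(-1*4, 5) + (h(2)*1)*4 = -132*(-1*4 + 5**2) + ((4*2**2)*1)*4 = -132*(-4 + 25) + ((4*4)*1)*4 = -132*21 + (16*1)*4 = -2772 + 16*4 = -2772 + 64 = -2708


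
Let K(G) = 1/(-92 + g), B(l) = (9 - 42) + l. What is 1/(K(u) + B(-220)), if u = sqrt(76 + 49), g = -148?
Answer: -240/60721 ≈ -0.0039525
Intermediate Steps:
u = 5*sqrt(5) (u = sqrt(125) = 5*sqrt(5) ≈ 11.180)
B(l) = -33 + l
K(G) = -1/240 (K(G) = 1/(-92 - 148) = 1/(-240) = -1/240)
1/(K(u) + B(-220)) = 1/(-1/240 + (-33 - 220)) = 1/(-1/240 - 253) = 1/(-60721/240) = -240/60721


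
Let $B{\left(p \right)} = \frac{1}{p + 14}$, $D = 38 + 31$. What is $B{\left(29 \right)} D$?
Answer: $\frac{69}{43} \approx 1.6047$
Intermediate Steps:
$D = 69$
$B{\left(p \right)} = \frac{1}{14 + p}$
$B{\left(29 \right)} D = \frac{1}{14 + 29} \cdot 69 = \frac{1}{43} \cdot 69 = \frac{69}{43}$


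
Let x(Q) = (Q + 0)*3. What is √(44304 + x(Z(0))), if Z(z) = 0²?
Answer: 4*√2769 ≈ 210.49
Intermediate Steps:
Z(z) = 0
x(Q) = 3*Q (x(Q) = Q*3 = 3*Q)
√(44304 + x(Z(0))) = √(44304 + 3*0) = √(44304 + 0) = √44304 = 4*√2769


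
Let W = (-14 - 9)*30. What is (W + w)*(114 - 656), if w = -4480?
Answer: 2802140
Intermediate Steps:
W = -690 (W = -23*30 = -690)
(W + w)*(114 - 656) = (-690 - 4480)*(114 - 656) = -5170*(-542) = 2802140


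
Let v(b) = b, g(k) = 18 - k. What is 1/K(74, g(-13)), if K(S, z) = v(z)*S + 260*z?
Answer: 1/10354 ≈ 9.6581e-5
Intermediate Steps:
K(S, z) = 260*z + S*z (K(S, z) = z*S + 260*z = S*z + 260*z = 260*z + S*z)
1/K(74, g(-13)) = 1/((18 - 1*(-13))*(260 + 74)) = 1/((18 + 13)*334) = 1/(31*334) = 1/10354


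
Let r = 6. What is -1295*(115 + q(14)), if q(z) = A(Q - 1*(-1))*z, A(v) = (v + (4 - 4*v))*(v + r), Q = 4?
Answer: 2044805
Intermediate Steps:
A(v) = (4 - 3*v)*(6 + v) (A(v) = (v + (4 - 4*v))*(v + 6) = (4 - 3*v)*(6 + v))
q(z) = -121*z (q(z) = (24 - 14*(4 - 1*(-1)) - 3*(4 - 1*(-1))²)*z = (24 - 14*(4 + 1) - 3*(4 + 1)²)*z = (24 - 14*5 - 3*5²)*z = (24 - 70 - 3*25)*z = (24 - 70 - 75)*z = -121*z)
-1295*(115 + q(14)) = -1295*(115 - 121*14) = -1295*(115 - 1694) = -1295*(-1579) = 2044805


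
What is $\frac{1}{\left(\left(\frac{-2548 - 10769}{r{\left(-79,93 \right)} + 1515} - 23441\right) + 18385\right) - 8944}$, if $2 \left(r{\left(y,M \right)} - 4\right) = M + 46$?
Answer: $- \frac{1059}{14834878} \approx -7.1386 \cdot 10^{-5}$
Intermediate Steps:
$r{\left(y,M \right)} = 27 + \frac{M}{2}$ ($r{\left(y,M \right)} = 4 + \frac{M + 46}{2} = 4 + \frac{46 + M}{2} = 4 + \left(23 + \frac{M}{2}\right) = 27 + \frac{M}{2}$)
$\frac{1}{\left(\left(\frac{-2548 - 10769}{r{\left(-79,93 \right)} + 1515} - 23441\right) + 18385\right) - 8944} = \frac{1}{\left(\left(\frac{-2548 - 10769}{\left(27 + \frac{1}{2} \cdot 93\right) + 1515} - 23441\right) + 18385\right) - 8944} = \frac{1}{\left(\left(- \frac{13317}{\left(27 + \frac{93}{2}\right) + 1515} - 23441\right) + 18385\right) - 8944} = \frac{1}{\left(\left(- \frac{13317}{\frac{147}{2} + 1515} - 23441\right) + 18385\right) - 8944} = \frac{1}{\left(\left(- \frac{13317}{\frac{3177}{2}} - 23441\right) + 18385\right) - 8944} = \frac{1}{\left(\left(\left(-13317\right) \frac{2}{3177} - 23441\right) + 18385\right) - 8944} = \frac{1}{\left(\left(- \frac{8878}{1059} - 23441\right) + 18385\right) - 8944} = \frac{1}{\left(- \frac{24832897}{1059} + 18385\right) - 8944} = \frac{1}{- \frac{5363182}{1059} - 8944} = \frac{1}{- \frac{14834878}{1059}} = - \frac{1059}{14834878}$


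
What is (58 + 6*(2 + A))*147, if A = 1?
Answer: 11172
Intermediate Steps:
(58 + 6*(2 + A))*147 = (58 + 6*(2 + 1))*147 = (58 + 6*3)*147 = (58 + 18)*147 = 76*147 = 11172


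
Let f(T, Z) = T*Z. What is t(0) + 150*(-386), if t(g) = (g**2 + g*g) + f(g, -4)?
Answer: -57900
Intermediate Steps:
t(g) = -4*g + 2*g**2 (t(g) = (g**2 + g*g) + g*(-4) = (g**2 + g**2) - 4*g = 2*g**2 - 4*g = -4*g + 2*g**2)
t(0) + 150*(-386) = 2*0*(-2 + 0) + 150*(-386) = 2*0*(-2) - 57900 = 0 - 57900 = -57900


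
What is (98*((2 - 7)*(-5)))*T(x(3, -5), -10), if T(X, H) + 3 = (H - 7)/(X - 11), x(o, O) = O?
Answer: -37975/8 ≈ -4746.9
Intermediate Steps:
T(X, H) = -3 + (-7 + H)/(-11 + X) (T(X, H) = -3 + (H - 7)/(X - 11) = -3 + (-7 + H)/(-11 + X))
(98*((2 - 7)*(-5)))*T(x(3, -5), -10) = (98*((2 - 7)*(-5)))*((26 - 10 - 3*(-5))/(-11 - 5)) = (98*(-5*(-5)))*((26 - 10 + 15)/(-16)) = (98*25)*(-1/16*31) = 2450*(-31/16) = -37975/8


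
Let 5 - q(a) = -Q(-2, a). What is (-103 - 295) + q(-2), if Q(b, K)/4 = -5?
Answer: -413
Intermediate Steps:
Q(b, K) = -20 (Q(b, K) = 4*(-5) = -20)
q(a) = -15 (q(a) = 5 - (-1)*(-20) = 5 - 1*20 = 5 - 20 = -15)
(-103 - 295) + q(-2) = (-103 - 295) - 15 = -398 - 15 = -413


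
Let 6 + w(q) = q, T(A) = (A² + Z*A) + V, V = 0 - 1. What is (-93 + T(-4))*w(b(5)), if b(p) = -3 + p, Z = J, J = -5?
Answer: 232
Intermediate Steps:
Z = -5
V = -1
T(A) = -1 + A² - 5*A (T(A) = (A² - 5*A) - 1 = -1 + A² - 5*A)
w(q) = -6 + q
(-93 + T(-4))*w(b(5)) = (-93 + (-1 + (-4)² - 5*(-4)))*(-6 + (-3 + 5)) = (-93 + (-1 + 16 + 20))*(-6 + 2) = (-93 + 35)*(-4) = -58*(-4) = 232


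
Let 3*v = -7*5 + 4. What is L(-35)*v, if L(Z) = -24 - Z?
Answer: -341/3 ≈ -113.67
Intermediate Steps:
v = -31/3 (v = (-7*5 + 4)/3 = (-35 + 4)/3 = (1/3)*(-31) = -31/3 ≈ -10.333)
L(-35)*v = (-24 - 1*(-35))*(-31/3) = (-24 + 35)*(-31/3) = 11*(-31/3) = -341/3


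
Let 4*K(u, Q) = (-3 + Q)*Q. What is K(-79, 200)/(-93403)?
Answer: -9850/93403 ≈ -0.10546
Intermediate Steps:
K(u, Q) = Q*(-3 + Q)/4 (K(u, Q) = ((-3 + Q)*Q)/4 = (Q*(-3 + Q))/4 = Q*(-3 + Q)/4)
K(-79, 200)/(-93403) = ((¼)*200*(-3 + 200))/(-93403) = ((¼)*200*197)*(-1/93403) = 9850*(-1/93403) = -9850/93403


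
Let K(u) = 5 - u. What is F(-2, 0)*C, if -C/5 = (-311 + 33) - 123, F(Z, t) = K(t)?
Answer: 10025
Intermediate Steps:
F(Z, t) = 5 - t
C = 2005 (C = -5*((-311 + 33) - 123) = -5*(-278 - 123) = -5*(-401) = 2005)
F(-2, 0)*C = (5 - 1*0)*2005 = (5 + 0)*2005 = 5*2005 = 10025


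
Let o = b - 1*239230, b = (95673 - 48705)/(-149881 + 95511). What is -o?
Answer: 6503491034/27185 ≈ 2.3923e+5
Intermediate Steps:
b = -23484/27185 (b = 46968/(-54370) = 46968*(-1/54370) = -23484/27185 ≈ -0.86386)
o = -6503491034/27185 (o = -23484/27185 - 1*239230 = -23484/27185 - 239230 = -6503491034/27185 ≈ -2.3923e+5)
-o = -1*(-6503491034/27185) = 6503491034/27185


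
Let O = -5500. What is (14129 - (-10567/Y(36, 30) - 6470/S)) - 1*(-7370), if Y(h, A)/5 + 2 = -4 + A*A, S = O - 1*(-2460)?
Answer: 14607440699/679440 ≈ 21499.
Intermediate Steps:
S = -3040 (S = -5500 - 1*(-2460) = -5500 + 2460 = -3040)
Y(h, A) = -30 + 5*A**2 (Y(h, A) = -10 + 5*(-4 + A*A) = -10 + 5*(-4 + A**2) = -10 + (-20 + 5*A**2) = -30 + 5*A**2)
(14129 - (-10567/Y(36, 30) - 6470/S)) - 1*(-7370) = (14129 - (-10567/(-30 + 5*30**2) - 6470/(-3040))) - 1*(-7370) = (14129 - (-10567/(-30 + 5*900) - 6470*(-1/3040))) + 7370 = (14129 - (-10567/(-30 + 4500) + 647/304)) + 7370 = (14129 - (-10567/4470 + 647/304)) + 7370 = (14129 - 1*(-160139/679440)) + 7370 = (14129 + 160139/679440) + 7370 = 9599967899/679440 + 7370 = 14607440699/679440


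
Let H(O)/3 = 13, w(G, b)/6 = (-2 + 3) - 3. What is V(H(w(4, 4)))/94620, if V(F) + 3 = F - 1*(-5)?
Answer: 41/94620 ≈ 0.00043331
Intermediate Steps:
w(G, b) = -12 (w(G, b) = 6*((-2 + 3) - 3) = 6*(1 - 3) = 6*(-2) = -12)
H(O) = 39 (H(O) = 3*13 = 39)
V(F) = 2 + F (V(F) = -3 + (F - 1*(-5)) = -3 + (F + 5) = -3 + (5 + F) = 2 + F)
V(H(w(4, 4)))/94620 = (2 + 39)/94620 = 41*(1/94620) = 41/94620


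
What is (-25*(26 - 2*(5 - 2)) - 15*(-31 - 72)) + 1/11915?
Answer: 12451176/11915 ≈ 1045.0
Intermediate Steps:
(-25*(26 - 2*(5 - 2)) - 15*(-31 - 72)) + 1/11915 = (-25*(26 - 2*3) - 15*(-103)) + 1/11915 = (-25*(26 - 6) + 1545) + 1/11915 = (-25*20 + 1545) + 1/11915 = (-500 + 1545) + 1/11915 = 1045 + 1/11915 = 12451176/11915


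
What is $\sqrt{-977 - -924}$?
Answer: $i \sqrt{53} \approx 7.2801 i$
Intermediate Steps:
$\sqrt{-977 - -924} = \sqrt{-977 + 924} = \sqrt{-53} = i \sqrt{53}$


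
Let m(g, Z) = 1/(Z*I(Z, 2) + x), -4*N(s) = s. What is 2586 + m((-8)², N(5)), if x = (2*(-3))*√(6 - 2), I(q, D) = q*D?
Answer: 183598/71 ≈ 2585.9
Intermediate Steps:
I(q, D) = D*q
N(s) = -s/4
x = -12 (x = -6*√4 = -6*2 = -12)
m(g, Z) = 1/(-12 + 2*Z²) (m(g, Z) = 1/(Z*(2*Z) - 12) = 1/(2*Z² - 12) = 1/(-12 + 2*Z²))
2586 + m((-8)², N(5)) = 2586 + 1/(2*(-6 + (-¼*5)²)) = 2586 + 1/(2*(-6 + (-5/4)²)) = 2586 + 1/(2*(-6 + 25/16)) = 2586 + 1/(2*(-71/16)) = 2586 + (½)*(-16/71) = 2586 - 8/71 = 183598/71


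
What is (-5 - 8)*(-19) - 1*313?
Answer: -66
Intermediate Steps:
(-5 - 8)*(-19) - 1*313 = -13*(-19) - 313 = 247 - 313 = -66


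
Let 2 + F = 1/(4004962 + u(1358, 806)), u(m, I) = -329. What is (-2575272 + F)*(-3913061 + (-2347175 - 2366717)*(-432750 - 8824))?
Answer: -21466857376455543358797627/4004633 ≈ -5.3605e+18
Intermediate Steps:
F = -8009265/4004633 (F = -2 + 1/(4004962 - 329) = -2 + 1/4004633 = -8009265/4004633 ≈ -2.0000)
(-2575272 + F)*(-3913061 + (-2347175 - 2366717)*(-432750 - 8824)) = (-2575272 - 8009265/4004633)*(-3913061 + (-2347175 - 2366717)*(-432750 - 8824)) = -10313027244441*(-3913061 - 4713892*(-441574))/4004633 = -10313027244441*(-3913061 + 2081532146008)/4004633 = -10313027244441/4004633*2081528232947 = -21466857376455543358797627/4004633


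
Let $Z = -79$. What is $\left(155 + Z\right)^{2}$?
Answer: $5776$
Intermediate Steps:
$\left(155 + Z\right)^{2} = \left(155 - 79\right)^{2} = 76^{2} = 5776$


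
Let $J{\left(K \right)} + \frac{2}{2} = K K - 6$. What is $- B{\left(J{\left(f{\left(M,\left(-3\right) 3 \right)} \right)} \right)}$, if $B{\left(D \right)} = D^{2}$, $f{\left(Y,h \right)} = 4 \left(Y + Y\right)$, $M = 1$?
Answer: $-3249$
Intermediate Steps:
$f{\left(Y,h \right)} = 8 Y$ ($f{\left(Y,h \right)} = 4 \cdot 2 Y = 8 Y$)
$J{\left(K \right)} = -7 + K^{2}$ ($J{\left(K \right)} = -1 + \left(K K - 6\right) = -1 + \left(K^{2} - 6\right) = -1 + \left(-6 + K^{2}\right) = -7 + K^{2}$)
$- B{\left(J{\left(f{\left(M,\left(-3\right) 3 \right)} \right)} \right)} = - \left(-7 + \left(8 \cdot 1\right)^{2}\right)^{2} = - \left(-7 + 8^{2}\right)^{2} = - \left(-7 + 64\right)^{2} = - 57^{2} = \left(-1\right) 3249 = -3249$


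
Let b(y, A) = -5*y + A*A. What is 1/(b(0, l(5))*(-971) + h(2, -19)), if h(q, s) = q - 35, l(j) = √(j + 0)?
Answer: -1/4888 ≈ -0.00020458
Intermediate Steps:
l(j) = √j
b(y, A) = A² - 5*y (b(y, A) = -5*y + A² = A² - 5*y)
h(q, s) = -35 + q
1/(b(0, l(5))*(-971) + h(2, -19)) = 1/(((√5)² - 5*0)*(-971) + (-35 + 2)) = 1/((5 + 0)*(-971) - 33) = 1/(5*(-971) - 33) = 1/(-4855 - 33) = 1/(-4888) = -1/4888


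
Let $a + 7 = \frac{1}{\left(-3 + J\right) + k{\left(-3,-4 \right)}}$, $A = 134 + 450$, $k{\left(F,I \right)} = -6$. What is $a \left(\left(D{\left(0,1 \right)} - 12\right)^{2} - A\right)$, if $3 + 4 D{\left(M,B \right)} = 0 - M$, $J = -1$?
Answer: $\frac{478753}{160} \approx 2992.2$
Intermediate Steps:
$D{\left(M,B \right)} = - \frac{3}{4} - \frac{M}{4}$ ($D{\left(M,B \right)} = - \frac{3}{4} + \frac{0 - M}{4} = - \frac{3}{4} + \frac{\left(-1\right) M}{4} = - \frac{3}{4} - \frac{M}{4}$)
$A = 584$
$a = - \frac{71}{10}$ ($a = -7 + \frac{1}{\left(-3 - 1\right) - 6} = -7 + \frac{1}{-4 - 6} = -7 + \frac{1}{-10} = -7 - \frac{1}{10} = - \frac{71}{10} \approx -7.1$)
$a \left(\left(D{\left(0,1 \right)} - 12\right)^{2} - A\right) = - \frac{71 \left(\left(\left(- \frac{3}{4} - 0\right) - 12\right)^{2} - 584\right)}{10} = - \frac{71 \left(\left(\left(- \frac{3}{4} + 0\right) - 12\right)^{2} - 584\right)}{10} = - \frac{71 \left(\left(- \frac{3}{4} - 12\right)^{2} - 584\right)}{10} = - \frac{71 \left(\left(- \frac{51}{4}\right)^{2} - 584\right)}{10} = - \frac{71 \left(\frac{2601}{16} - 584\right)}{10} = \left(- \frac{71}{10}\right) \left(- \frac{6743}{16}\right) = \frac{478753}{160}$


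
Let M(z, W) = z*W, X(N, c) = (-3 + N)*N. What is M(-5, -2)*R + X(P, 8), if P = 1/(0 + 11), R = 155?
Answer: 187518/121 ≈ 1549.7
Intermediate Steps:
P = 1/11 ≈ 0.090909
X(N, c) = N*(-3 + N)
M(z, W) = W*z
M(-5, -2)*R + X(P, 8) = -2*(-5)*155 + (-3 + 1/11)/11 = 10*155 + (1/11)*(-32/11) = 1550 - 32/121 = 187518/121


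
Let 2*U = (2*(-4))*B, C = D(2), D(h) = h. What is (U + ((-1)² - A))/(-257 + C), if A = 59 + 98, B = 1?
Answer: 32/51 ≈ 0.62745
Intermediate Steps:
A = 157
C = 2
U = -4 (U = ((2*(-4))*1)/2 = (-8*1)/2 = (½)*(-8) = -4)
(U + ((-1)² - A))/(-257 + C) = (-4 + ((-1)² - 1*157))/(-257 + 2) = (-4 + (1 - 157))/(-255) = (-4 - 156)*(-1/255) = -160*(-1/255) = 32/51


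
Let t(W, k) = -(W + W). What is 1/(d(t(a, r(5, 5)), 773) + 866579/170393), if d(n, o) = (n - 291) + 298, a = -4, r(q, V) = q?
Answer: 170393/3422474 ≈ 0.049787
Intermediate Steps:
t(W, k) = -2*W
d(n, o) = 7 + n (d(n, o) = (-291 + n) + 298 = 7 + n)
1/(d(t(a, r(5, 5)), 773) + 866579/170393) = 1/((7 - 2*(-4)) + 866579/170393) = 1/((7 + 8) + 866579*(1/170393)) = 1/(15 + 866579/170393) = 1/(3422474/170393) = 170393/3422474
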